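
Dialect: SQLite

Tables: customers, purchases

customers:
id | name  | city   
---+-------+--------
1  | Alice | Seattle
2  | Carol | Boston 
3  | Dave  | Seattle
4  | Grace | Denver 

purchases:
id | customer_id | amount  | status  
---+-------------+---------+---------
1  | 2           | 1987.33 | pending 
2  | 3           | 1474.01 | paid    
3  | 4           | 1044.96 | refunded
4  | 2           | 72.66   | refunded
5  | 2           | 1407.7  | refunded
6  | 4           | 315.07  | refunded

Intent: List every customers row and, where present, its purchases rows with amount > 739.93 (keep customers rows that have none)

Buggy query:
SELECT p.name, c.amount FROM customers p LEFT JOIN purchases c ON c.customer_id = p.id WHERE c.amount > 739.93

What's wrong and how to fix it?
Bug: Filtering c.amount in WHERE discards the NULL rows produced by LEFT JOIN, turning it into an inner join

Fix: Move the right-table condition into the ON clause so unmatched parents are kept

Corrected query:
SELECT p.name, c.amount FROM customers p LEFT JOIN purchases c ON c.customer_id = p.id AND c.amount > 739.93

Result:
name  | amount 
------+--------
Alice | NULL   
Carol | 1407.7 
Carol | 1987.33
Dave  | 1474.01
Grace | 1044.96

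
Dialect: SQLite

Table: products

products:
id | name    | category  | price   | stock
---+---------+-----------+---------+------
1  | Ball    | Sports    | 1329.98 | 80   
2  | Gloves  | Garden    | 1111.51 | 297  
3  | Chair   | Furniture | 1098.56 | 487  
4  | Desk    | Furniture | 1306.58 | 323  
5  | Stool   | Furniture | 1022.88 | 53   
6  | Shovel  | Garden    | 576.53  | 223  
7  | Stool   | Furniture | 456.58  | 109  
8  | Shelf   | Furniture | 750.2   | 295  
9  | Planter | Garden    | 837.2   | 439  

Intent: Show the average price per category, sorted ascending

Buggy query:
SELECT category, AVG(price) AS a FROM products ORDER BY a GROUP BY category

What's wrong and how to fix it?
Bug: ORDER BY appears before GROUP BY; SQL clause order requires GROUP BY first

Fix: Move ORDER BY to the end, after GROUP BY

Corrected query:
SELECT category, AVG(price) AS a FROM products GROUP BY category ORDER BY a

Result:
category  | a         
----------+-----------
Garden    | 841.746667
Furniture | 926.96    
Sports    | 1329.98   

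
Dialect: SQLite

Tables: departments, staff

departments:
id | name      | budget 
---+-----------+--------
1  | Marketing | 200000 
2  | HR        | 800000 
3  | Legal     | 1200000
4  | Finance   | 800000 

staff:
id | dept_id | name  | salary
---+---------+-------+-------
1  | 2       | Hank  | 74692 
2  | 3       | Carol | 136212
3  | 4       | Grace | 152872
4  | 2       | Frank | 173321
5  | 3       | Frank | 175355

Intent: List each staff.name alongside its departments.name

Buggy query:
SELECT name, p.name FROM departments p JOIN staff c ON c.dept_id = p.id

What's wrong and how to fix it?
Bug: 'name' exists in both joined tables, so the database can't tell which one is meant

Fix: Prefix ambiguous columns with the table alias

Corrected query:
SELECT c.name, p.name FROM departments p JOIN staff c ON c.dept_id = p.id

Result:
name  | name   
------+--------
Hank  | HR     
Carol | Legal  
Grace | Finance
Frank | HR     
Frank | Legal  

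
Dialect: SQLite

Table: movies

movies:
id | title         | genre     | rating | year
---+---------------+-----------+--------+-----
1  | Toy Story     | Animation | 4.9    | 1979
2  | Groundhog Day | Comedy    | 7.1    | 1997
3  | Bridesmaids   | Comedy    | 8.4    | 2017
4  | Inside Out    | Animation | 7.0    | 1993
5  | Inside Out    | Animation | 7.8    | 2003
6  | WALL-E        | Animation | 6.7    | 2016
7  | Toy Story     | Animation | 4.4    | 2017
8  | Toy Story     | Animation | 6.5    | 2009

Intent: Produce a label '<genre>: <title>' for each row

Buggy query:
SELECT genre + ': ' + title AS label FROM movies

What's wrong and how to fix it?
Bug: SQLite uses || for string concatenation; + coerces text to numbers (yielding 0)

Fix: Replace + with || to concatenate text

Corrected query:
SELECT genre || ': ' || title AS label FROM movies

Result:
label                
---------------------
Animation: Toy Story 
Comedy: Groundhog Day
Comedy: Bridesmaids  
Animation: Inside Out
Animation: Inside Out
Animation: WALL-E    
Animation: Toy Story 
Animation: Toy Story 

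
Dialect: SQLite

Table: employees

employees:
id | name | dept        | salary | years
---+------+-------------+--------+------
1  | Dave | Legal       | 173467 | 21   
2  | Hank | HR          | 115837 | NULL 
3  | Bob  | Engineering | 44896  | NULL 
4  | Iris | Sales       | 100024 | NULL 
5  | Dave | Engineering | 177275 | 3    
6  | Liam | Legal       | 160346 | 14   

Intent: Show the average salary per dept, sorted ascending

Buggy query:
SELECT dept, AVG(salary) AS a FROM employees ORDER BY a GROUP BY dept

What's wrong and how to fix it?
Bug: GROUP BY must precede ORDER BY

Fix: Move ORDER BY to the end, after GROUP BY

Corrected query:
SELECT dept, AVG(salary) AS a FROM employees GROUP BY dept ORDER BY a

Result:
dept        | a       
------------+---------
Sales       | 100024  
Engineering | 111085.5
HR          | 115837  
Legal       | 166906.5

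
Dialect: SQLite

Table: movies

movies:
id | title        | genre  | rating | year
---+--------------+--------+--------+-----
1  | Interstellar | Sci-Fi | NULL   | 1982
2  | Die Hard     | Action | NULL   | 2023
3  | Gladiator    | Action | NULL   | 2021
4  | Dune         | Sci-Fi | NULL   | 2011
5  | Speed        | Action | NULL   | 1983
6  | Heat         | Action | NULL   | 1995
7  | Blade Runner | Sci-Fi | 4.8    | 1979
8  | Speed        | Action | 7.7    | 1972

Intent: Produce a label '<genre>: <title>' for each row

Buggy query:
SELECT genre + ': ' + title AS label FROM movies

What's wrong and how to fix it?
Bug: SQLite uses || for string concatenation; + coerces text to numbers (yielding 0)

Fix: Use the || operator for string concatenation

Corrected query:
SELECT genre || ': ' || title AS label FROM movies

Result:
label               
--------------------
Sci-Fi: Interstellar
Action: Die Hard    
Action: Gladiator   
Sci-Fi: Dune        
Action: Speed       
Action: Heat        
Sci-Fi: Blade Runner
Action: Speed       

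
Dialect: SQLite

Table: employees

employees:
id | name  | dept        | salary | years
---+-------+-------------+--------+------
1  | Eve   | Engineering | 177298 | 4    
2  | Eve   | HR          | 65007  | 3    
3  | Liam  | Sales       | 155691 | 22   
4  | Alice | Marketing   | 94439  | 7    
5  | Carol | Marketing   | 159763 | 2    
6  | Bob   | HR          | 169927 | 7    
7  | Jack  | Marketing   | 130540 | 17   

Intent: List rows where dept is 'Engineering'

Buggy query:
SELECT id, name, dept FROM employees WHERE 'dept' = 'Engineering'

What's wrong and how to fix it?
Bug: 'dept' in single quotes is a string literal, not the column; the comparison is literal-vs-literal and never true

Fix: Reference the column as dept without single quotes

Corrected query:
SELECT id, name, dept FROM employees WHERE dept = 'Engineering'

Result:
id | name | dept       
---+------+------------
1  | Eve  | Engineering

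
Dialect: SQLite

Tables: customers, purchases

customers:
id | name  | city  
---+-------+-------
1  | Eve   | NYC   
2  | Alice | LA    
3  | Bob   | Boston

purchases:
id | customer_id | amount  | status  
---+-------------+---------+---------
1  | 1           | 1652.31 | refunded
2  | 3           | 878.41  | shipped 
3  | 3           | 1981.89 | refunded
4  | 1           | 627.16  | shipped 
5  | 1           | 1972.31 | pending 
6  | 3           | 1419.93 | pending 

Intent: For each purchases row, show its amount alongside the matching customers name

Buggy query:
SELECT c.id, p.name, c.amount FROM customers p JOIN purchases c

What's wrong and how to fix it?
Bug: JOIN with no ON clause produces a cartesian product; every purchases row pairs with every customers row

Fix: Specify the join condition linking the foreign key to the parent id

Corrected query:
SELECT c.id, p.name, c.amount FROM customers p JOIN purchases c ON c.customer_id = p.id

Result:
id | name | amount 
---+------+--------
1  | Eve  | 1652.31
2  | Bob  | 878.41 
3  | Bob  | 1981.89
4  | Eve  | 627.16 
5  | Eve  | 1972.31
6  | Bob  | 1419.93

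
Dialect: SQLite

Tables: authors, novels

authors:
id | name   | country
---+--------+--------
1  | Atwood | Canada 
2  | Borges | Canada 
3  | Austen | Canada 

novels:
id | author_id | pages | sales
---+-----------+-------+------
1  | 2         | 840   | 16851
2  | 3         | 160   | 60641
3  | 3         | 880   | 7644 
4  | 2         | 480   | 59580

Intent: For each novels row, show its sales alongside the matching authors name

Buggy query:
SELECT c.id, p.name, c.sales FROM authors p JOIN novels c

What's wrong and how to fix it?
Bug: Missing join condition: each novels row is matched to all authors rows instead of just its own

Fix: Specify the join condition linking the foreign key to the parent id

Corrected query:
SELECT c.id, p.name, c.sales FROM authors p JOIN novels c ON c.author_id = p.id

Result:
id | name   | sales
---+--------+------
1  | Borges | 16851
2  | Austen | 60641
3  | Austen | 7644 
4  | Borges | 59580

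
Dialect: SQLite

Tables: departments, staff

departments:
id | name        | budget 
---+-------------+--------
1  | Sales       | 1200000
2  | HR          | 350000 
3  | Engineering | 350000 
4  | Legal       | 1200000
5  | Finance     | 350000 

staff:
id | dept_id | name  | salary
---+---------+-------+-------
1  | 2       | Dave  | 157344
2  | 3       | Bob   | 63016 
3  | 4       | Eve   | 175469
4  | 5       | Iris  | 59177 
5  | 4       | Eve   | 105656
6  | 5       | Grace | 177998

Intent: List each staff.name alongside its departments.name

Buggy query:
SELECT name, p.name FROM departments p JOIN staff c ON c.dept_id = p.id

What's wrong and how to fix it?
Bug: 'name' exists in both joined tables, so the database can't tell which one is meant

Fix: Qualify the column with its table alias (c.name)

Corrected query:
SELECT c.name, p.name FROM departments p JOIN staff c ON c.dept_id = p.id

Result:
name  | name       
------+------------
Dave  | HR         
Bob   | Engineering
Eve   | Legal      
Iris  | Finance    
Eve   | Legal      
Grace | Finance    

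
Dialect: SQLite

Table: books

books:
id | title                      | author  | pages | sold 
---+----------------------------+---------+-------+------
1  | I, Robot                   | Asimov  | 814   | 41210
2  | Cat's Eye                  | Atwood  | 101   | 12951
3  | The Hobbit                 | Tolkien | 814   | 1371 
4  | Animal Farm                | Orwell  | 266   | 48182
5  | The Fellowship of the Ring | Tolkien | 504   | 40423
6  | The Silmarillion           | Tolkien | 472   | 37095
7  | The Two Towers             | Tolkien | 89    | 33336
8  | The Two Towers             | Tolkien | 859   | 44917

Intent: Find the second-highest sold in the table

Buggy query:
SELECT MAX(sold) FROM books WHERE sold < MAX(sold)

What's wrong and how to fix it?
Bug: MAX(sold) on the right of the comparison is an aggregate-in-WHERE error

Fix: Put the inner MAX in a scalar subquery

Corrected query:
SELECT MAX(sold) FROM books WHERE sold < (SELECT MAX(sold) FROM books)

Result:
MAX(sold)
---------
44917    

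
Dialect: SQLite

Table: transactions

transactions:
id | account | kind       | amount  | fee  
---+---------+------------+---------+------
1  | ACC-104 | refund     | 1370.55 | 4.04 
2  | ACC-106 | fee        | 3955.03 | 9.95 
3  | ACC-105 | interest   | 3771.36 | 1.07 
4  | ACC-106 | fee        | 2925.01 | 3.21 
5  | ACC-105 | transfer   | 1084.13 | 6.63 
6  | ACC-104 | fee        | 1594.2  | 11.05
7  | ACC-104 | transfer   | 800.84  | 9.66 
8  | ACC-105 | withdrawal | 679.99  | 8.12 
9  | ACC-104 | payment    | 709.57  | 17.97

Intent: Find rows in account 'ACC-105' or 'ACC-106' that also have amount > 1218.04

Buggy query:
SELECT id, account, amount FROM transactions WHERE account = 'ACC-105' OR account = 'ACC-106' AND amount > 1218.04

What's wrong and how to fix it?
Bug: Without parentheses, AND is evaluated before OR, so the amount filter only applies to the 'ACC-106' branch

Fix: Group the OR with parentheses (or use IN), then AND the threshold

Corrected query:
SELECT id, account, amount FROM transactions WHERE (account = 'ACC-105' OR account = 'ACC-106') AND amount > 1218.04

Result:
id | account | amount 
---+---------+--------
2  | ACC-106 | 3955.03
3  | ACC-105 | 3771.36
4  | ACC-106 | 2925.01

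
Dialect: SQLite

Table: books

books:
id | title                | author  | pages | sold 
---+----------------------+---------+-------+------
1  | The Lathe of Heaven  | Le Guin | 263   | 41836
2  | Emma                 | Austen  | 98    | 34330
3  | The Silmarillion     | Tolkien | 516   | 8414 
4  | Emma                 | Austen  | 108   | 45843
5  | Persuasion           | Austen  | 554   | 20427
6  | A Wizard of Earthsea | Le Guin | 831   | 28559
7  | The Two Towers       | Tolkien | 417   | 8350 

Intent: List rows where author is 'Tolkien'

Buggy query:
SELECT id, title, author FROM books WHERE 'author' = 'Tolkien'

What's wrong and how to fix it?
Bug: Single quotes denote string literals in SQL; the column name is being compared as a constant string

Fix: Remove the quotes around the column name (or use double quotes for an identifier)

Corrected query:
SELECT id, title, author FROM books WHERE author = 'Tolkien'

Result:
id | title            | author 
---+------------------+--------
3  | The Silmarillion | Tolkien
7  | The Two Towers   | Tolkien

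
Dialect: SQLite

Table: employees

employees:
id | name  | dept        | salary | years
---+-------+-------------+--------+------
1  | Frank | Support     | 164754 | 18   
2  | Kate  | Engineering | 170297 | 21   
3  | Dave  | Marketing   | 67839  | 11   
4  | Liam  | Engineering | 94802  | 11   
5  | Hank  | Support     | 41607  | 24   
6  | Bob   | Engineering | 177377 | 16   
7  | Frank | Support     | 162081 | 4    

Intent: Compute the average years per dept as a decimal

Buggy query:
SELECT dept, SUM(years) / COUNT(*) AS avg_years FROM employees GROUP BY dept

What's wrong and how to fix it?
Bug: Both operands are integers, so '/' performs integer division and truncates

Fix: Cast one side to REAL so the division keeps the fractional part

Corrected query:
SELECT dept, SUM(years) * 1.0 / COUNT(*) AS avg_years FROM employees GROUP BY dept

Result:
dept        | avg_years
------------+----------
Engineering | 16       
Marketing   | 11       
Support     | 15.333333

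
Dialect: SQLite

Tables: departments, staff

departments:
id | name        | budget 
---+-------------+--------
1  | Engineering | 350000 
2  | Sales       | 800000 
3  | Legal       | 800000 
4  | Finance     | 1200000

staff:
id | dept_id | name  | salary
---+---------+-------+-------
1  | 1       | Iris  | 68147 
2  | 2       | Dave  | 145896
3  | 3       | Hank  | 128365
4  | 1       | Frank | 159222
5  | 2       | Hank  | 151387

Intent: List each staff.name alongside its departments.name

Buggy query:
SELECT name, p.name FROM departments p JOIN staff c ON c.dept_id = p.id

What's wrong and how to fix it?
Bug: Both tables have a 'name' column; the unqualified reference is ambiguous

Fix: Prefix ambiguous columns with the table alias

Corrected query:
SELECT c.name, p.name FROM departments p JOIN staff c ON c.dept_id = p.id

Result:
name  | name       
------+------------
Iris  | Engineering
Dave  | Sales      
Hank  | Legal      
Frank | Engineering
Hank  | Sales      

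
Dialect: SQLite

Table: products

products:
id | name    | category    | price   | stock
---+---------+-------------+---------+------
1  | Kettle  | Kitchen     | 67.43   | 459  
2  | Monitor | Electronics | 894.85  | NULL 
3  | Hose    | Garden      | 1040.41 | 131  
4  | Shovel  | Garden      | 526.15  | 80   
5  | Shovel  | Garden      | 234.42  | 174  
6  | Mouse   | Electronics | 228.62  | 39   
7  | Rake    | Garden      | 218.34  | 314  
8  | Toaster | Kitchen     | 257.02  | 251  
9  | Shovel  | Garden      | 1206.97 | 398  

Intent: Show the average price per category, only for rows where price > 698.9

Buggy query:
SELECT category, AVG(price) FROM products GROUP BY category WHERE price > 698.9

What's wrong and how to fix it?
Bug: Row-level WHERE must come before GROUP BY in the clause order

Fix: Move the WHERE clause before GROUP BY

Corrected query:
SELECT category, AVG(price) FROM products WHERE price > 698.9 GROUP BY category

Result:
category    | AVG(price)
------------+-----------
Electronics | 894.85    
Garden      | 1123.69   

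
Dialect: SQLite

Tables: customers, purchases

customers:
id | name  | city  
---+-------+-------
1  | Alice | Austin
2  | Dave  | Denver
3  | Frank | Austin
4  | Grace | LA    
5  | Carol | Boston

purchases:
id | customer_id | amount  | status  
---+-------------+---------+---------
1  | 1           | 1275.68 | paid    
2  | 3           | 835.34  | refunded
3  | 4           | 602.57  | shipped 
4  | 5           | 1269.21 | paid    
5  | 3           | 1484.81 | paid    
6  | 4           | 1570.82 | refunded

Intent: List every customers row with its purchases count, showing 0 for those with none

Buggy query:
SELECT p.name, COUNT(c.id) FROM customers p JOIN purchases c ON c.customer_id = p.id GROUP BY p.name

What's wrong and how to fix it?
Bug: An inner join excludes parents with zero children

Fix: Switch to LEFT JOIN to retain unmatched parent rows

Corrected query:
SELECT p.name, COUNT(c.id) FROM customers p LEFT JOIN purchases c ON c.customer_id = p.id GROUP BY p.name

Result:
name  | COUNT(c.id)
------+------------
Alice | 1          
Carol | 1          
Dave  | 0          
Frank | 2          
Grace | 2          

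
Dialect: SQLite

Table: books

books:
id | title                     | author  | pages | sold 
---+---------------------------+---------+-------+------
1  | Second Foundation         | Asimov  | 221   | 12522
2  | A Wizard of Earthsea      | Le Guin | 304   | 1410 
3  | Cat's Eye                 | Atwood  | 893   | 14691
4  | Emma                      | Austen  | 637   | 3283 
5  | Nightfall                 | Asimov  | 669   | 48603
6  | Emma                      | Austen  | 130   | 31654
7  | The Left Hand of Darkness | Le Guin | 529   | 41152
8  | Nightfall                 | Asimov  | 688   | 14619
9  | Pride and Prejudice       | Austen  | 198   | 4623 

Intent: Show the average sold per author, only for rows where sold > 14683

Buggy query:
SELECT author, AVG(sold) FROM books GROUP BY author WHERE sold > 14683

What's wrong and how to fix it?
Bug: WHERE cannot follow GROUP BY

Fix: Place WHERE between FROM and GROUP BY

Corrected query:
SELECT author, AVG(sold) FROM books WHERE sold > 14683 GROUP BY author

Result:
author  | AVG(sold)
--------+----------
Asimov  | 48603    
Atwood  | 14691    
Austen  | 31654    
Le Guin | 41152    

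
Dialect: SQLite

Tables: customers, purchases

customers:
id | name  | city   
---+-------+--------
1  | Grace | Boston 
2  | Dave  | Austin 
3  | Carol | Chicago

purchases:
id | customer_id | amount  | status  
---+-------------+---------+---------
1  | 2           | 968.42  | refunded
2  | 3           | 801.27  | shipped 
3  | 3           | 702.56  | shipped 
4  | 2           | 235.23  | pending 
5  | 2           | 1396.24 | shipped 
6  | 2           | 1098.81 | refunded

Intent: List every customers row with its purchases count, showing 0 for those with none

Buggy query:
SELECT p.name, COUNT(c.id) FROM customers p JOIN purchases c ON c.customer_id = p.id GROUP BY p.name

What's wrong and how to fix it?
Bug: INNER JOIN drops customers rows that have no matching purchases rows

Fix: Use LEFT JOIN so parents without children still appear (COUNT(c.id) gives 0)

Corrected query:
SELECT p.name, COUNT(c.id) FROM customers p LEFT JOIN purchases c ON c.customer_id = p.id GROUP BY p.name

Result:
name  | COUNT(c.id)
------+------------
Carol | 2          
Dave  | 4          
Grace | 0          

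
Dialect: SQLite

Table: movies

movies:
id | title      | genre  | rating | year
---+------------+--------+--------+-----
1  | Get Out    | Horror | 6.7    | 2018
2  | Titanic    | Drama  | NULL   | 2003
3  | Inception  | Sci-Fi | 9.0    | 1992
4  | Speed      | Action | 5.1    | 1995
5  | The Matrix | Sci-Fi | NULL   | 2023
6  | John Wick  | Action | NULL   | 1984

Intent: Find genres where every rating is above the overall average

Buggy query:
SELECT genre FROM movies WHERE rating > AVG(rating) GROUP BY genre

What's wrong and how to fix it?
Bug: AVG() is an aggregate; it can't sit directly in WHERE

Fix: Use a subquery for AVG and a HAVING MIN(...) filter so the condition holds for every row in the group

Corrected query:
SELECT genre FROM movies GROUP BY genre HAVING MIN(rating) > (SELECT AVG(rating) FROM movies)

Result:
genre 
------
Sci-Fi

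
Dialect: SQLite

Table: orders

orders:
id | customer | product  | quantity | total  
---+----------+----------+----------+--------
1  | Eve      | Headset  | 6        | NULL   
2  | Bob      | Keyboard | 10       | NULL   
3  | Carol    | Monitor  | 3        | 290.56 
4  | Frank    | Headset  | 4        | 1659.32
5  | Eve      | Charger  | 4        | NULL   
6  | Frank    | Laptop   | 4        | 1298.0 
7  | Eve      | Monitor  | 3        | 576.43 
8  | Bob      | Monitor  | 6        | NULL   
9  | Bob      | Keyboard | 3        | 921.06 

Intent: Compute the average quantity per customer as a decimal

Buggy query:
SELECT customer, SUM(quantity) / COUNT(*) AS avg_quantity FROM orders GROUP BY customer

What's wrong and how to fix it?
Bug: Both operands are integers, so '/' performs integer division and truncates

Fix: Multiply by 1.0 (or CAST to REAL) to force floating-point division

Corrected query:
SELECT customer, SUM(quantity) * 1.0 / COUNT(*) AS avg_quantity FROM orders GROUP BY customer

Result:
customer | avg_quantity
---------+-------------
Bob      | 6.333333    
Carol    | 3           
Eve      | 4.333333    
Frank    | 4           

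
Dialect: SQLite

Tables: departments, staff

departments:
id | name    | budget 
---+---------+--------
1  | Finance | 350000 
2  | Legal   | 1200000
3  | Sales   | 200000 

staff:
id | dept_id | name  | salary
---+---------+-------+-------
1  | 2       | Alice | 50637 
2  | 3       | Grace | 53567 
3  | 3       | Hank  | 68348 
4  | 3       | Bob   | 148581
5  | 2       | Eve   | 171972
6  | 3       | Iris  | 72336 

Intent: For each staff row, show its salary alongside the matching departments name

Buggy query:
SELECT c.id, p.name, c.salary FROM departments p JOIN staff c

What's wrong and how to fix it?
Bug: Missing join condition: each staff row is matched to all departments rows instead of just its own

Fix: Specify the join condition linking the foreign key to the parent id

Corrected query:
SELECT c.id, p.name, c.salary FROM departments p JOIN staff c ON c.dept_id = p.id

Result:
id | name  | salary
---+-------+-------
1  | Legal | 50637 
2  | Sales | 53567 
3  | Sales | 68348 
4  | Sales | 148581
5  | Legal | 171972
6  | Sales | 72336 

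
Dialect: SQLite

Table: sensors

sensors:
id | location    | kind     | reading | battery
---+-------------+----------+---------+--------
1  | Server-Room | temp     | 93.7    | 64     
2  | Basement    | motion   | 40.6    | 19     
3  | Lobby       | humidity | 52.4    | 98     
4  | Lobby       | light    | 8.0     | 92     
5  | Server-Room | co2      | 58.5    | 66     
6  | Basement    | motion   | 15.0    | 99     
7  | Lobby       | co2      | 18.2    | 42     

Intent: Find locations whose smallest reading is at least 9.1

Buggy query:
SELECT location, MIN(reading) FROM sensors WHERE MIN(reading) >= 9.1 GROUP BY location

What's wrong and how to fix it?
Bug: Aggregates like MIN are computed per group after WHERE runs

Fix: Use HAVING for the per-group MIN condition

Corrected query:
SELECT location, MIN(reading) FROM sensors GROUP BY location HAVING MIN(reading) >= 9.1

Result:
location    | MIN(reading)
------------+-------------
Basement    | 15          
Server-Room | 58.5        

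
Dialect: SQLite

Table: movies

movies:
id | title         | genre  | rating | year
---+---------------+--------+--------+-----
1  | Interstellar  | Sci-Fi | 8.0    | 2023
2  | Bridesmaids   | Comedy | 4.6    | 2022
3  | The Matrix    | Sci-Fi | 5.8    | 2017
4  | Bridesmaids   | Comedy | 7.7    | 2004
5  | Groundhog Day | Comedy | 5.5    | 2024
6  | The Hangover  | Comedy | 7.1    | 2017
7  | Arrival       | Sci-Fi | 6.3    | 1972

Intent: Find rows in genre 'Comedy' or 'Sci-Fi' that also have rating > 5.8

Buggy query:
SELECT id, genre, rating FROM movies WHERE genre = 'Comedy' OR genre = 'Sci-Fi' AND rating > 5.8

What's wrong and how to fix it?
Bug: AND binds tighter than OR, so this parses as genre = 'Comedy' OR (genre = 'Sci-Fi' AND rating > 5.8)

Fix: Group the OR with parentheses (or use IN), then AND the threshold

Corrected query:
SELECT id, genre, rating FROM movies WHERE (genre = 'Comedy' OR genre = 'Sci-Fi') AND rating > 5.8

Result:
id | genre  | rating
---+--------+-------
1  | Sci-Fi | 8     
4  | Comedy | 7.7   
6  | Comedy | 7.1   
7  | Sci-Fi | 6.3   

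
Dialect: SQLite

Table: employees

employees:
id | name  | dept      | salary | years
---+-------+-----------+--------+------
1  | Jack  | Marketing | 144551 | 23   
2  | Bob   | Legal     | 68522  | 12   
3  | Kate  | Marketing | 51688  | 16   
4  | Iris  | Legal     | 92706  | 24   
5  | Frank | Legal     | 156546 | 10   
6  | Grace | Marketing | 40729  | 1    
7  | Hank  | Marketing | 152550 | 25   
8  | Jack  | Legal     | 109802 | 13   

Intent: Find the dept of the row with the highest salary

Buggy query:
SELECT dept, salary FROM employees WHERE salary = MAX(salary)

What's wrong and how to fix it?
Bug: MAX(salary) is an aggregate and cannot be used directly in WHERE

Fix: Wrap MAX in a scalar subquery so WHERE compares against a single value

Corrected query:
SELECT dept, salary FROM employees WHERE salary = (SELECT MAX(salary) FROM employees)

Result:
dept  | salary
------+-------
Legal | 156546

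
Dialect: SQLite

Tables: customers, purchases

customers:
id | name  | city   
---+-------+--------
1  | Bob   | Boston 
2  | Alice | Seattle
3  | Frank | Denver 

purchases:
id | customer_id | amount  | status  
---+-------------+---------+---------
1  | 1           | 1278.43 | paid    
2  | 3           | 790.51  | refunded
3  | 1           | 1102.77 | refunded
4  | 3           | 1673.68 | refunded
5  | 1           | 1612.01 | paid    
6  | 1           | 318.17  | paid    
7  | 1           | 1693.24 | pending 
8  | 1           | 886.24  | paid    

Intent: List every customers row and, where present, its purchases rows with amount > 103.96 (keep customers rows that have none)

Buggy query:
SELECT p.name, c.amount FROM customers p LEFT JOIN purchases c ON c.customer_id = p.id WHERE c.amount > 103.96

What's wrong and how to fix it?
Bug: A WHERE condition on the right-hand table after LEFT JOIN drops unmatched parents

Fix: Move the right-table condition into the ON clause so unmatched parents are kept

Corrected query:
SELECT p.name, c.amount FROM customers p LEFT JOIN purchases c ON c.customer_id = p.id AND c.amount > 103.96

Result:
name  | amount 
------+--------
Bob   | 318.17 
Bob   | 886.24 
Bob   | 1102.77
Bob   | 1278.43
Bob   | 1612.01
Bob   | 1693.24
Alice | NULL   
Frank | 790.51 
Frank | 1673.68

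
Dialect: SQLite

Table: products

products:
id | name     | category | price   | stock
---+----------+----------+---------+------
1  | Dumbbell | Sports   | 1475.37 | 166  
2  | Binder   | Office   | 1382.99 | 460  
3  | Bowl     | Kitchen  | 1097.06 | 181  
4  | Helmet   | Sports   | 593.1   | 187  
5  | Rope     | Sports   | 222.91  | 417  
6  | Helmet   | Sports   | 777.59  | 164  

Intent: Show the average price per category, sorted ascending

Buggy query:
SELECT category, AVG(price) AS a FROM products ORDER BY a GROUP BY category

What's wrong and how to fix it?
Bug: ORDER BY appears before GROUP BY; SQL clause order requires GROUP BY first

Fix: Reorder: SELECT … FROM … GROUP BY … ORDER BY …

Corrected query:
SELECT category, AVG(price) AS a FROM products GROUP BY category ORDER BY a

Result:
category | a       
---------+---------
Sports   | 767.2425
Kitchen  | 1097.06 
Office   | 1382.99 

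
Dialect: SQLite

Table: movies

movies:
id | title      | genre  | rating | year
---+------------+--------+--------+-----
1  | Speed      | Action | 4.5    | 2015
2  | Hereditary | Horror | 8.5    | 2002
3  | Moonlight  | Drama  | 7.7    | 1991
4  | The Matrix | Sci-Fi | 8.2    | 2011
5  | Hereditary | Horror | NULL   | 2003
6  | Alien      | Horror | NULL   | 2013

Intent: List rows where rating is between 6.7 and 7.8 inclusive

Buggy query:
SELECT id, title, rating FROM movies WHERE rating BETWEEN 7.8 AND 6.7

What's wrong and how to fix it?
Bug: BETWEEN expects the lower bound first; with 7.8 AND 6.7 the range is empty

Fix: Write BETWEEN 6.7 AND 7.8

Corrected query:
SELECT id, title, rating FROM movies WHERE rating BETWEEN 6.7 AND 7.8

Result:
id | title     | rating
---+-----------+-------
3  | Moonlight | 7.7   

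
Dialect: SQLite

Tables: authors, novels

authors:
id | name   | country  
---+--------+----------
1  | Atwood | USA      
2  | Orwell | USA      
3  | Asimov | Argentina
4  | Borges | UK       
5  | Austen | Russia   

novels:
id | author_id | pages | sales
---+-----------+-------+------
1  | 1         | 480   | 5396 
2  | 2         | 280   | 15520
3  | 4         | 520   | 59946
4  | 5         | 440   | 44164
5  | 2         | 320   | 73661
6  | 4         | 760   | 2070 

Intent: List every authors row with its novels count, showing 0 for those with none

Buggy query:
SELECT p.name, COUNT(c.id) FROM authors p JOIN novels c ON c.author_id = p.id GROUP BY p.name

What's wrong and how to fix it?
Bug: INNER JOIN drops authors rows that have no matching novels rows

Fix: Use LEFT JOIN so parents without children still appear (COUNT(c.id) gives 0)

Corrected query:
SELECT p.name, COUNT(c.id) FROM authors p LEFT JOIN novels c ON c.author_id = p.id GROUP BY p.name

Result:
name   | COUNT(c.id)
-------+------------
Asimov | 0          
Atwood | 1          
Austen | 1          
Borges | 2          
Orwell | 2          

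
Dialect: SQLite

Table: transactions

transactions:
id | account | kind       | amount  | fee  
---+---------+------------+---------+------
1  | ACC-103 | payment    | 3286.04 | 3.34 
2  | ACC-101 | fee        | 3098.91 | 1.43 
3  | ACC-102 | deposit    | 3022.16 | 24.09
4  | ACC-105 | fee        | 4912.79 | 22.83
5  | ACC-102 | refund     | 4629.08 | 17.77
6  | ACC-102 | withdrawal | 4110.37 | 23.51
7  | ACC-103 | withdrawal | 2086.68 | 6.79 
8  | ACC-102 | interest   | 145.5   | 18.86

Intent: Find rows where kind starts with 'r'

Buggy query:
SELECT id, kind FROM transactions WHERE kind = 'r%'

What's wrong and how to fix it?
Bug: Wildcards only work with LIKE; '=' treats '%' as a literal character

Fix: Replace '=' with LIKE so 'r%' is treated as a pattern

Corrected query:
SELECT id, kind FROM transactions WHERE kind LIKE 'r%'

Result:
id | kind  
---+-------
5  | refund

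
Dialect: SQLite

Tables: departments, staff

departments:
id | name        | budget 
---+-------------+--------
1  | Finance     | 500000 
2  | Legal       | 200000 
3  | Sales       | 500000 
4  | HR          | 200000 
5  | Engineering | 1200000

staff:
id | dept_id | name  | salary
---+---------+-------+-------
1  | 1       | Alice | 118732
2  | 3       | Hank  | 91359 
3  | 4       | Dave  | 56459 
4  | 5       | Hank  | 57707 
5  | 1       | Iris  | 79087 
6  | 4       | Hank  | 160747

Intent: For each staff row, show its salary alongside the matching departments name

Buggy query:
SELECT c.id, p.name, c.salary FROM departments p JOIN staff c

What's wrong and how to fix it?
Bug: Missing join condition: each staff row is matched to all departments rows instead of just its own

Fix: Add ON c.dept_id = p.id to the JOIN

Corrected query:
SELECT c.id, p.name, c.salary FROM departments p JOIN staff c ON c.dept_id = p.id

Result:
id | name        | salary
---+-------------+-------
1  | Finance     | 118732
2  | Sales       | 91359 
3  | HR          | 56459 
4  | Engineering | 57707 
5  | Finance     | 79087 
6  | HR          | 160747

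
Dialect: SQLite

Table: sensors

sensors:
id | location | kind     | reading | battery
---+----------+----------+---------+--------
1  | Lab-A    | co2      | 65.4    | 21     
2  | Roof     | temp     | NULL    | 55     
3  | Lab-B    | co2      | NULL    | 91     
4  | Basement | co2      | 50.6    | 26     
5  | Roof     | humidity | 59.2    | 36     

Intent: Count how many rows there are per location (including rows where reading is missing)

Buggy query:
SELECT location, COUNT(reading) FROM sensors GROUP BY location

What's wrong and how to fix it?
Bug: COUNT(column) counts non-NULL values only; rows with NULL reading aren't counted

Fix: Use COUNT(*) to count all rows regardless of NULL

Corrected query:
SELECT location, COUNT(*) FROM sensors GROUP BY location

Result:
location | COUNT(*)
---------+---------
Basement | 1       
Lab-A    | 1       
Lab-B    | 1       
Roof     | 2       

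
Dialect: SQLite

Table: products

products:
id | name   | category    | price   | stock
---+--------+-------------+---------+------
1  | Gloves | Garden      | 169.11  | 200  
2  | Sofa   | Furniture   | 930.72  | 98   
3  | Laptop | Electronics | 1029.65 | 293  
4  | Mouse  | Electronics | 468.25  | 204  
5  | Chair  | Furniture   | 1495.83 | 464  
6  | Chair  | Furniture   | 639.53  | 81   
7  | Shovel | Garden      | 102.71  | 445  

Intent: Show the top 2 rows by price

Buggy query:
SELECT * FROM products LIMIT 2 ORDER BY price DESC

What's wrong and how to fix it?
Bug: ORDER BY cannot follow LIMIT; LIMIT is the final clause

Fix: Sort with ORDER BY, then apply LIMIT

Corrected query:
SELECT * FROM products ORDER BY price DESC LIMIT 2

Result:
id | name   | category    | price   | stock
---+--------+-------------+---------+------
5  | Chair  | Furniture   | 1495.83 | 464  
3  | Laptop | Electronics | 1029.65 | 293  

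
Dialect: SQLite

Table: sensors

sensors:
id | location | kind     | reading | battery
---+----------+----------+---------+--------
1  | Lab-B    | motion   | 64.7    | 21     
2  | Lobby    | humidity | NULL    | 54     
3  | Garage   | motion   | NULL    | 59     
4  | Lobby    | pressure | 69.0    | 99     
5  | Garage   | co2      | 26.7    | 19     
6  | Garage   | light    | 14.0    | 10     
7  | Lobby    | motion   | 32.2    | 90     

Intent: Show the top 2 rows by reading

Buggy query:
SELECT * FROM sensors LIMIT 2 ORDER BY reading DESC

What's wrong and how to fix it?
Bug: ORDER BY cannot follow LIMIT; LIMIT is the final clause

Fix: Swap the clauses: ORDER BY first, then LIMIT

Corrected query:
SELECT * FROM sensors ORDER BY reading DESC LIMIT 2

Result:
id | location | kind     | reading | battery
---+----------+----------+---------+--------
4  | Lobby    | pressure | 69      | 99     
1  | Lab-B    | motion   | 64.7    | 21     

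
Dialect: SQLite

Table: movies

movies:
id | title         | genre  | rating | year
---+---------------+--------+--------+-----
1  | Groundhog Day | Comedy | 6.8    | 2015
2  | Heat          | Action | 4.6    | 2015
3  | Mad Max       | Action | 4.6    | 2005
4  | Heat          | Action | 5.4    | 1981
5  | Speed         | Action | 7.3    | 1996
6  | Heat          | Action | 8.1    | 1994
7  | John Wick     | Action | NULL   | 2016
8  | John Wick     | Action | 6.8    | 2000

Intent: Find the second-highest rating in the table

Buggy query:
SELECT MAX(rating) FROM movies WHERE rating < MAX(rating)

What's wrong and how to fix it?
Bug: MAX(rating) on the right of the comparison is an aggregate-in-WHERE error

Fix: Put the inner MAX in a scalar subquery

Corrected query:
SELECT MAX(rating) FROM movies WHERE rating < (SELECT MAX(rating) FROM movies)

Result:
MAX(rating)
-----------
7.3        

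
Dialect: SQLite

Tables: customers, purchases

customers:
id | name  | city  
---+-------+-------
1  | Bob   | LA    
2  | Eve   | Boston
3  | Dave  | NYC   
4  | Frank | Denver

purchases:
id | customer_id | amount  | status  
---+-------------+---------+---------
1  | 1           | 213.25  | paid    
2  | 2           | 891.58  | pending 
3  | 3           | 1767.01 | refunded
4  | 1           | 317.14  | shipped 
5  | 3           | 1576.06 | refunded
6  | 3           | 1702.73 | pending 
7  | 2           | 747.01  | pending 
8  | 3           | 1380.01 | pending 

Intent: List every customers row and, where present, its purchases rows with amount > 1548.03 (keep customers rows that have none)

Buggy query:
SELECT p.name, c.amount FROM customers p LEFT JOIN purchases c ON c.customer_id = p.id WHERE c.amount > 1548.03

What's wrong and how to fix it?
Bug: Filtering c.amount in WHERE discards the NULL rows produced by LEFT JOIN, turning it into an inner join

Fix: Move the right-table condition into the ON clause so unmatched parents are kept

Corrected query:
SELECT p.name, c.amount FROM customers p LEFT JOIN purchases c ON c.customer_id = p.id AND c.amount > 1548.03

Result:
name  | amount 
------+--------
Bob   | NULL   
Eve   | NULL   
Dave  | 1576.06
Dave  | 1702.73
Dave  | 1767.01
Frank | NULL   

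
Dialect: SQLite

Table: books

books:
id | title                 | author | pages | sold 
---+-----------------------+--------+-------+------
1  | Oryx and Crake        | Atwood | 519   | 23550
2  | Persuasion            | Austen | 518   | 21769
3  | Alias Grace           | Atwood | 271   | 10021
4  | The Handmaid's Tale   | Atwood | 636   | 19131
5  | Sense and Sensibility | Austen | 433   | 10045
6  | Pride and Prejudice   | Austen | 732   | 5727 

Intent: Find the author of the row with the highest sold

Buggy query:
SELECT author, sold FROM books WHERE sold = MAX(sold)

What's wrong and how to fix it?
Bug: MAX(sold) is an aggregate and cannot be used directly in WHERE

Fix: Use a subquery: WHERE sold = (SELECT MAX(sold) FROM books)

Corrected query:
SELECT author, sold FROM books WHERE sold = (SELECT MAX(sold) FROM books)

Result:
author | sold 
-------+------
Atwood | 23550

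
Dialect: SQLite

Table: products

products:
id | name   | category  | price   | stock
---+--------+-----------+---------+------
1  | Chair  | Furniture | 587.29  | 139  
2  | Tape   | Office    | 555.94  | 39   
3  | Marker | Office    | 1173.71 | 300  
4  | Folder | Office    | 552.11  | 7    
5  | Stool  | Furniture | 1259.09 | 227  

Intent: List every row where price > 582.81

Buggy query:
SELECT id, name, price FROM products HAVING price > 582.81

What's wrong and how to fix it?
Bug: HAVING filters the output of aggregation, but this query has no GROUP BY and no aggregate functions, so SQLite rejects it (HAVING clause on a non-aggregate query); the condition here is per row

Fix: Replace HAVING with WHERE since the condition applies to individual rows

Corrected query:
SELECT id, name, price FROM products WHERE price > 582.81

Result:
id | name   | price  
---+--------+--------
1  | Chair  | 587.29 
3  | Marker | 1173.71
5  | Stool  | 1259.09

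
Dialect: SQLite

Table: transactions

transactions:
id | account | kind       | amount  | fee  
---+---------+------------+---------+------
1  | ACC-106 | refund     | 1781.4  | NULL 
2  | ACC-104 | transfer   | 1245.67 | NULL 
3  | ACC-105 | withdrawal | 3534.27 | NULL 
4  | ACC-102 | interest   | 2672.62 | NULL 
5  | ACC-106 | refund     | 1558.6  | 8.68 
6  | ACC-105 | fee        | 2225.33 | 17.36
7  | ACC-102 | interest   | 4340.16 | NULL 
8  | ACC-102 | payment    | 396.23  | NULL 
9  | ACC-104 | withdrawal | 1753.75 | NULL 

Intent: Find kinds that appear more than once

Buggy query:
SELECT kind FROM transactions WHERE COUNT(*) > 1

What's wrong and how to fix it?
Bug: WHERE can't reference COUNT(*); aggregates are computed after WHERE

Fix: Group first, then use HAVING for the count condition

Corrected query:
SELECT kind FROM transactions GROUP BY kind HAVING COUNT(*) > 1

Result:
kind      
----------
interest  
refund    
withdrawal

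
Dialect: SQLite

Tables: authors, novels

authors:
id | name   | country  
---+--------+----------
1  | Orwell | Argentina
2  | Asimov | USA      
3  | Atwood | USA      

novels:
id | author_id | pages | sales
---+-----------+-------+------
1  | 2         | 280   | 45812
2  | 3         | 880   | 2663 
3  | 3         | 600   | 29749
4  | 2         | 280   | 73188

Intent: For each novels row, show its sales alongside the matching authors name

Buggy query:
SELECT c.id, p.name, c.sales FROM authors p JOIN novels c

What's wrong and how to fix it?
Bug: JOIN with no ON clause produces a cartesian product; every novels row pairs with every authors row

Fix: Specify the join condition linking the foreign key to the parent id

Corrected query:
SELECT c.id, p.name, c.sales FROM authors p JOIN novels c ON c.author_id = p.id

Result:
id | name   | sales
---+--------+------
1  | Asimov | 45812
2  | Atwood | 2663 
3  | Atwood | 29749
4  | Asimov | 73188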